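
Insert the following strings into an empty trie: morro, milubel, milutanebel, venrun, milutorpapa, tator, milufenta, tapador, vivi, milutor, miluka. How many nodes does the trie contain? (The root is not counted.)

Trace insertions, counting only characters that open a new branch:
  "morro" → 5 new (m, o, r, r, o)
  "milubel" → prefix "m" already present; 6 new (i, l, u, b, e, l)
  "milutanebel" → prefix "milu" already present; 7 new (t, a, n, e, b, e, l)
  "venrun" → 6 new (v, e, n, r, u, n)
  "milutorpapa" → prefix "milut" already present; 6 new (o, r, p, a, p, a)
  "tator" → 5 new (t, a, t, o, r)
  "milufenta" → prefix "milu" already present; 5 new (f, e, n, t, a)
  "tapador" → prefix "ta" already present; 5 new (p, a, d, o, r)
  "vivi" → prefix "v" already present; 3 new (i, v, i)
  "milutor" → prefix "milutor" already present; 0 new (none)
  "miluka" → prefix "milu" already present; 2 new (k, a)
Total nodes = 5 + 6 + 7 + 6 + 6 + 5 + 5 + 5 + 3 + 0 + 2 = 50

50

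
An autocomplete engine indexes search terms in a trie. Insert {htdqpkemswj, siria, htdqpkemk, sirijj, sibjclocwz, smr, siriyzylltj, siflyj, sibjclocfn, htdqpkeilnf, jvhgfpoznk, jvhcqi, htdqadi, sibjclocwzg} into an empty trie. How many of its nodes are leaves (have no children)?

13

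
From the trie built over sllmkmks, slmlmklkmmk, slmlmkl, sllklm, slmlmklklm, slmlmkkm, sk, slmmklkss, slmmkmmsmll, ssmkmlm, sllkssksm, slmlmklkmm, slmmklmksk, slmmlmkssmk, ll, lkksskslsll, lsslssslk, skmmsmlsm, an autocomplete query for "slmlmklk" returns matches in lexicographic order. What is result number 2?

Filter for "slmlmklk…" and sort: "slmlmklklm", "slmlmklkmm", "slmlmklkmmk"
Position 2: slmlmklkmm

slmlmklkmm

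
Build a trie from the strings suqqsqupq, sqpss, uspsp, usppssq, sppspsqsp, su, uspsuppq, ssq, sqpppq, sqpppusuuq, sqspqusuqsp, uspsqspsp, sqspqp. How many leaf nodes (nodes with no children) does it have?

A leaf is a node with no children — equivalently, the end of a word that is not a proper prefix of any other stored word.
Those words: "sppspsqsp", "sqpppq", "sqpppusuuq", "sqpss", "sqspqp", "sqspqusuqsp", "ssq", "suqqsqupq", "usppssq", "uspsp", "uspsqspsp", "uspsuppq"
Leaf count: 12

12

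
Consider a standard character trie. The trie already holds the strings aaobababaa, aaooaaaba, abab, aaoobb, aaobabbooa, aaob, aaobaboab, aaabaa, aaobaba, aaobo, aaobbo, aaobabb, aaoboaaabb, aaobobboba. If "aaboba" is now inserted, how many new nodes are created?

4

The longest prefix of "aaboba" already in the trie is "aa" (length 2).
New nodes needed: |"aaboba"| − 2 = 6 − 2 = 4.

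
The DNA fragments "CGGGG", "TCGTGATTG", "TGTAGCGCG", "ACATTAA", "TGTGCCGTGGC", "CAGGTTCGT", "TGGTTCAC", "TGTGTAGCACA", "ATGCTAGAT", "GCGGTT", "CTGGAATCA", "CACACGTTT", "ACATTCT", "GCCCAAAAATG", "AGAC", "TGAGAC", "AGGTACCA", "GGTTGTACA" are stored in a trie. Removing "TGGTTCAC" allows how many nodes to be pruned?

6

Walk "TGGTTCAC" from the leaf back toward the root, removing each node that no remaining word uses.
The suffix "GTTCAC" (6 nodes) is used only by "TGGTTCAC"; the node for "TG" still has the child "T", so pruning stops there.
Nodes removed: 6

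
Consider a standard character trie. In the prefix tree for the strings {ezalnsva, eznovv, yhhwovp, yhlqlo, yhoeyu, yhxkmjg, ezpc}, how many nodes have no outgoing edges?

7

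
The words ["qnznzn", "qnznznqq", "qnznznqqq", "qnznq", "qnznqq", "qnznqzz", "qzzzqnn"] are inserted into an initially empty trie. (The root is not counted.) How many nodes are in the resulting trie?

19

For each word, the new-node count is its length minus the longest prefix already in the trie:
  "qnznzn" → 6 new (q, n, z, n, z, n)
  "qnznznqq" → prefix "qnznzn" already present; 2 new (q, q)
  "qnznznqqq" → prefix "qnznznqq" already present; 1 new (q)
  "qnznq" → prefix "qnzn" already present; 1 new (q)
  "qnznqq" → prefix "qnznq" already present; 1 new (q)
  "qnznqzz" → prefix "qnznq" already present; 2 new (z, z)
  "qzzzqnn" → prefix "q" already present; 6 new (z, z, z, q, n, n)
Total nodes = 6 + 2 + 1 + 1 + 1 + 2 + 6 = 19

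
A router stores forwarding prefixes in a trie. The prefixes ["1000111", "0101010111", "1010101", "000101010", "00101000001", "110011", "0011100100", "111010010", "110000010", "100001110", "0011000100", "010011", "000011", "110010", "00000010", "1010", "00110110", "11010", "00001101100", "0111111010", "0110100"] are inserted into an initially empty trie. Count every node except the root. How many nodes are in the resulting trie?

107

Trace insertions, counting only characters that open a new branch:
  "1000111" → 7 new (1, 0, 0, 0, 1, 1, 1)
  "0101010111" → 10 new (0, 1, 0, 1, 0, 1, 0, 1, 1, 1)
  "1010101" → prefix "10" already present; 5 new (1, 0, 1, 0, 1)
  "000101010" → prefix "0" already present; 8 new (0, 0, 1, 0, 1, 0, 1, 0)
  "00101000001" → prefix "00" already present; 9 new (1, 0, 1, 0, 0, 0, 0, 0, 1)
  "110011" → prefix "1" already present; 5 new (1, 0, 0, 1, 1)
  "0011100100" → prefix "001" already present; 7 new (1, 1, 0, 0, 1, 0, 0)
  "111010010" → prefix "11" already present; 7 new (1, 0, 1, 0, 0, 1, 0)
  "110000010" → prefix "1100" already present; 5 new (0, 0, 0, 1, 0)
  "100001110" → prefix "1000" already present; 5 new (0, 1, 1, 1, 0)
  "0011000100" → prefix "0011" already present; 6 new (0, 0, 0, 1, 0, 0)
  "010011" → prefix "010" already present; 3 new (0, 1, 1)
  "000011" → prefix "000" already present; 3 new (0, 1, 1)
  "110010" → prefix "11001" already present; 1 new (0)
  "00000010" → prefix "0000" already present; 4 new (0, 0, 1, 0)
  "1010" → prefix "1010" already present; 0 new (none)
  "00110110" → prefix "00110" already present; 3 new (1, 1, 0)
  "11010" → prefix "110" already present; 2 new (1, 0)
  "00001101100" → prefix "000011" already present; 5 new (0, 1, 1, 0, 0)
  "0111111010" → prefix "01" already present; 8 new (1, 1, 1, 1, 1, 0, 1, 0)
  "0110100" → prefix "011" already present; 4 new (0, 1, 0, 0)
Total nodes = 7 + 10 + 5 + 8 + 9 + 5 + 7 + 7 + 5 + 5 + 6 + 3 + 3 + 1 + 4 + 0 + 3 + 2 + 5 + 8 + 4 = 107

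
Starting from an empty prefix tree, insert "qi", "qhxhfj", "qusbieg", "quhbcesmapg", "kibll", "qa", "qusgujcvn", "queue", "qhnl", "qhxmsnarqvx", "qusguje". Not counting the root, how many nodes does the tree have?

48

For each word, the new-node count is its length minus the longest prefix already in the trie:
  "qi" → 2 new (q, i)
  "qhxhfj" → prefix "q" already present; 5 new (h, x, h, f, j)
  "qusbieg" → prefix "q" already present; 6 new (u, s, b, i, e, g)
  "quhbcesmapg" → prefix "qu" already present; 9 new (h, b, c, e, s, m, a, p, g)
  "kibll" → 5 new (k, i, b, l, l)
  "qa" → prefix "q" already present; 1 new (a)
  "qusgujcvn" → prefix "qus" already present; 6 new (g, u, j, c, v, n)
  "queue" → prefix "qu" already present; 3 new (e, u, e)
  "qhnl" → prefix "qh" already present; 2 new (n, l)
  "qhxmsnarqvx" → prefix "qhx" already present; 8 new (m, s, n, a, r, q, v, x)
  "qusguje" → prefix "qusguj" already present; 1 new (e)
Total nodes = 2 + 5 + 6 + 9 + 5 + 1 + 6 + 3 + 2 + 8 + 1 = 48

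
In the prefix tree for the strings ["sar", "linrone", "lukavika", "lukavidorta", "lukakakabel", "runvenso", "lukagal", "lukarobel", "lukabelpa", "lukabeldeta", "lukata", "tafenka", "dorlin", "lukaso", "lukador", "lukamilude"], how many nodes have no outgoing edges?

16

A leaf is a node with no children — equivalently, the end of a word that is not a proper prefix of any other stored word.
Those words: "dorlin", "linrone", "lukabeldeta", "lukabelpa", "lukador", "lukagal", "lukakakabel", "lukamilude", "lukarobel", "lukaso", "lukata", "lukavidorta", "lukavika", "runvenso", "sar", "tafenka"
Leaf count: 16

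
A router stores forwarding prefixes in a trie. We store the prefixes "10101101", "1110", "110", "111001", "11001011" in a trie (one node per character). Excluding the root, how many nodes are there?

Trace insertions, counting only characters that open a new branch:
  "10101101" → 8 new (1, 0, 1, 0, 1, 1, 0, 1)
  "1110" → prefix "1" already present; 3 new (1, 1, 0)
  "110" → prefix "11" already present; 1 new (0)
  "111001" → prefix "1110" already present; 2 new (0, 1)
  "11001011" → prefix "110" already present; 5 new (0, 1, 0, 1, 1)
Total nodes = 8 + 3 + 1 + 2 + 5 = 19

19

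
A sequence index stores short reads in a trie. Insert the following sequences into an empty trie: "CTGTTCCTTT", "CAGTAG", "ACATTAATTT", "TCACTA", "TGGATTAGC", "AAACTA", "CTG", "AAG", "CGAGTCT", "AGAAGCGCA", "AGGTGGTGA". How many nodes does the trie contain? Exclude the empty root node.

Insert word by word; a character creates a node only if that edge doesn't already exist:
  "CTGTTCCTTT" → 10 new (C, T, G, T, T, C, C, T, T, T)
  "CAGTAG" → prefix "C" already present; 5 new (A, G, T, A, G)
  "ACATTAATTT" → 10 new (A, C, A, T, T, A, A, T, T, T)
  "TCACTA" → 6 new (T, C, A, C, T, A)
  "TGGATTAGC" → prefix "T" already present; 8 new (G, G, A, T, T, A, G, C)
  "AAACTA" → prefix "A" already present; 5 new (A, A, C, T, A)
  "CTG" → prefix "CTG" already present; 0 new (none)
  "AAG" → prefix "AA" already present; 1 new (G)
  "CGAGTCT" → prefix "C" already present; 6 new (G, A, G, T, C, T)
  "AGAAGCGCA" → prefix "A" already present; 8 new (G, A, A, G, C, G, C, A)
  "AGGTGGTGA" → prefix "AG" already present; 7 new (G, T, G, G, T, G, A)
Total nodes = 10 + 5 + 10 + 6 + 8 + 5 + 0 + 1 + 6 + 8 + 7 = 66

66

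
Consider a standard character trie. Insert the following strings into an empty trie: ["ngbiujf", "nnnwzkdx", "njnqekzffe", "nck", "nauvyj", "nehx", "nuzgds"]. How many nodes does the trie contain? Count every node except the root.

For each word, the new-node count is its length minus the longest prefix already in the trie:
  "ngbiujf" → 7 new (n, g, b, i, u, j, f)
  "nnnwzkdx" → prefix "n" already present; 7 new (n, n, w, z, k, d, x)
  "njnqekzffe" → prefix "n" already present; 9 new (j, n, q, e, k, z, f, f, e)
  "nck" → prefix "n" already present; 2 new (c, k)
  "nauvyj" → prefix "n" already present; 5 new (a, u, v, y, j)
  "nehx" → prefix "n" already present; 3 new (e, h, x)
  "nuzgds" → prefix "n" already present; 5 new (u, z, g, d, s)
Total nodes = 7 + 7 + 9 + 2 + 5 + 3 + 5 = 38

38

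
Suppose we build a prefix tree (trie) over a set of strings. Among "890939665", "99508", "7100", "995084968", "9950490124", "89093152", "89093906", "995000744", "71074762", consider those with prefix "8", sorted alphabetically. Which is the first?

DFS of the "8" subtree visits, in order: "89093152", "89093906", "890939665"
The 1st is 89093152.

89093152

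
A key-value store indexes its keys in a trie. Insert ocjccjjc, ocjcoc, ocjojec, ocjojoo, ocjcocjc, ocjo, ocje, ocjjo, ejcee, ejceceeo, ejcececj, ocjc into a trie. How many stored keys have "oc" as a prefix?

Filter for entries beginning with "oc":
Words under "oc": ocjc, ocjccjjc, ocjcoc, ocjcocjc, ocje, ocjjo, ocjo, ocjojec, ocjojoo
Count: 9

9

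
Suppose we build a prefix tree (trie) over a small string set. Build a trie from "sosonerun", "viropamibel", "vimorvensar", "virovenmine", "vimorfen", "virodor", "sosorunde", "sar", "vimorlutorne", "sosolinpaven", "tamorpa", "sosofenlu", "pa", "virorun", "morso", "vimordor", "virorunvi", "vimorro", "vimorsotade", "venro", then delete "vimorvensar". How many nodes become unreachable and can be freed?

After clearing the end-marker at "vimorvensar", prune upward until reaching a node still needed by another word.
The suffix "vensar" (6 nodes) is used only by "vimorvensar"; the node for "vimor" still has the child "f", so pruning stops there.
Nodes removed: 6

6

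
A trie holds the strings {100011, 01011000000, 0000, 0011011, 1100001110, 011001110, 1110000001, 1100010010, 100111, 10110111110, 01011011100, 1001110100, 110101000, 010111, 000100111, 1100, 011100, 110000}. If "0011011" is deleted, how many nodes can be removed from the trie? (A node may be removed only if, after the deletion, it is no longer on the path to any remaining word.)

5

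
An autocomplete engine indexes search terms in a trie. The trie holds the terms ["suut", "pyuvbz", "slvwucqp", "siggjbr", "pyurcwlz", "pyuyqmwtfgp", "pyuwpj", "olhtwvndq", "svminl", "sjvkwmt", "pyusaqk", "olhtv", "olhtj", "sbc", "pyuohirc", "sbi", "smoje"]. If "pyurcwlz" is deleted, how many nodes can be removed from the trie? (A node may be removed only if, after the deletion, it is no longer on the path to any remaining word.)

After clearing the end-marker at "pyurcwlz", prune upward until reaching a node still needed by another word.
The suffix "rcwlz" (5 nodes) is used only by "pyurcwlz"; the node for "pyu" still has the child "v", so pruning stops there.
Nodes removed: 5

5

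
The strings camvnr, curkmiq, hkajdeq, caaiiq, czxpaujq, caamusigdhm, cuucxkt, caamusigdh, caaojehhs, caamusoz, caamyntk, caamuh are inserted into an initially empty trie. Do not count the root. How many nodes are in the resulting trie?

Count nodes per top-level branch (shared prefixes stored once):
  'c'-branch (caaiiq, caamuh, caamusigdh, caamusigdhm, caamusoz, caamyntk, caaojehhs, camvnr, curkmiq, cuucxkt, czxpaujq): 49 nodes
  'h'-branch (hkajdeq): 7 nodes
Sum: 56

56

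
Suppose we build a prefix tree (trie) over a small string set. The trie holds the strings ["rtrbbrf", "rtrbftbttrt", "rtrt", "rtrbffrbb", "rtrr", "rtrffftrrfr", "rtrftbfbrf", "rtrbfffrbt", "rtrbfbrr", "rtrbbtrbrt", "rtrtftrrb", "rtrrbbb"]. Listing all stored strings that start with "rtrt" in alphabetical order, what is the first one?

Filter for "rtrt…" and sort: "rtrt", "rtrtftrrb"
Position 1: rtrt

rtrt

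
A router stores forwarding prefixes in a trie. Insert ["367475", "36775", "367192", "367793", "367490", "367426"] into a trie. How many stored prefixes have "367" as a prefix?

Filter for entries beginning with "367":
Words under "367": 367192, 367426, 367475, 367490, 36775, 367793
Count: 6

6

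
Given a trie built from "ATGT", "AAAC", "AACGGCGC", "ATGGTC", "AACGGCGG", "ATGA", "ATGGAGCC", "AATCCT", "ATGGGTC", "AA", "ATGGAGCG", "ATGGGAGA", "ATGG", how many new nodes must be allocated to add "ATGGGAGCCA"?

3

"ATGGGAG" is already a path in the trie; the remaining "CCA" must be added.
So 10 − 7 = 3 new nodes.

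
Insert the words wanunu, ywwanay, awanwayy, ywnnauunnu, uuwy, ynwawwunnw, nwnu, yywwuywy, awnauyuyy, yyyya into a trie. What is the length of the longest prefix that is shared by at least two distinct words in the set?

2

Look for the deepest trie node that still has at least two words in its subtree.
"awanwayy" and "awnauyuyy" agree on "aw" (2 characters) before diverging; nothing deeper is shared.
Longest shared-prefix length: 2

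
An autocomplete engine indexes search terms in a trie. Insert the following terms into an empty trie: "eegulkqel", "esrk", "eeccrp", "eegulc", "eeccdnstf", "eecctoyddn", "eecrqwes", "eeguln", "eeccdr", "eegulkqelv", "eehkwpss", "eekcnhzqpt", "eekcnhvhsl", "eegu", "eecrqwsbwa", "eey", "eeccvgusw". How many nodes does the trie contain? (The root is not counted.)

64

Insert word by word; a character creates a node only if that edge doesn't already exist:
  "eegulkqel" → 9 new (e, e, g, u, l, k, q, e, l)
  "esrk" → prefix "e" already present; 3 new (s, r, k)
  "eeccrp" → prefix "ee" already present; 4 new (c, c, r, p)
  "eegulc" → prefix "eegul" already present; 1 new (c)
  "eeccdnstf" → prefix "eecc" already present; 5 new (d, n, s, t, f)
  "eecctoyddn" → prefix "eecc" already present; 6 new (t, o, y, d, d, n)
  "eecrqwes" → prefix "eec" already present; 5 new (r, q, w, e, s)
  "eeguln" → prefix "eegul" already present; 1 new (n)
  "eeccdr" → prefix "eeccd" already present; 1 new (r)
  "eegulkqelv" → prefix "eegulkqel" already present; 1 new (v)
  "eehkwpss" → prefix "ee" already present; 6 new (h, k, w, p, s, s)
  "eekcnhzqpt" → prefix "ee" already present; 8 new (k, c, n, h, z, q, p, t)
  "eekcnhvhsl" → prefix "eekcnh" already present; 4 new (v, h, s, l)
  "eegu" → prefix "eegu" already present; 0 new (none)
  "eecrqwsbwa" → prefix "eecrqw" already present; 4 new (s, b, w, a)
  "eey" → prefix "ee" already present; 1 new (y)
  "eeccvgusw" → prefix "eecc" already present; 5 new (v, g, u, s, w)
Total nodes = 9 + 3 + 4 + 1 + 5 + 6 + 5 + 1 + 1 + 1 + 6 + 8 + 4 + 0 + 4 + 1 + 5 = 64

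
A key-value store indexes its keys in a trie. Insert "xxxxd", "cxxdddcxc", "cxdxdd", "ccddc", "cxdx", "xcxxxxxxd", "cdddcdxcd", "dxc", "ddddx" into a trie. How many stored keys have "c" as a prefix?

Walk to "c"; the words in its subtree are exactly those with that prefix.
Matches: "ccddc", "cdddcdxcd", "cxdx", "cxdxdd", "cxxdddcxc"
Count: 5

5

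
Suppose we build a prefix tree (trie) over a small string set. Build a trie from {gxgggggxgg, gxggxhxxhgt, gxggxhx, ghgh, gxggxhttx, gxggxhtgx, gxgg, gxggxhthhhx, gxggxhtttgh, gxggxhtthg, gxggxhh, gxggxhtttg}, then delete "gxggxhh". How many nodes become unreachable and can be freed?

Walk "gxggxhh" from the leaf back toward the root, removing each node that no remaining word uses.
The suffix "h" (1 node) is used only by "gxggxhh"; the node for "gxggxh" still has the child "x", so pruning stops there.
Nodes removed: 1

1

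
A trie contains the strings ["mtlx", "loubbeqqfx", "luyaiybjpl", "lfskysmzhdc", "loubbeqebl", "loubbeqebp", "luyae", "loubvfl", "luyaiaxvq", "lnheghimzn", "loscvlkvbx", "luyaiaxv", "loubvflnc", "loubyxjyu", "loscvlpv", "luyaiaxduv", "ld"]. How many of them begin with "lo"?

8

Filter for entries beginning with "lo":
Words under "lo": loscvlkvbx, loscvlpv, loubbeqebl, loubbeqebp, loubbeqqfx, loubvfl, loubvflnc, loubyxjyu
Count: 8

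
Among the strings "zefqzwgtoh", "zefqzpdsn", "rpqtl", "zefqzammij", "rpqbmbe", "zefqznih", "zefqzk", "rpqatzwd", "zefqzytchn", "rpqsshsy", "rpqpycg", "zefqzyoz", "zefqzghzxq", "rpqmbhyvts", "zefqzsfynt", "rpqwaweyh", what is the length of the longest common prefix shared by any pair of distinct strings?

6

The deepest shared node is where two words last agree before diverging.
"zefqzyoz" and "zefqzytchn" agree on "zefqzy" (6 characters) before diverging; nothing deeper is shared.
Longest shared-prefix length: 6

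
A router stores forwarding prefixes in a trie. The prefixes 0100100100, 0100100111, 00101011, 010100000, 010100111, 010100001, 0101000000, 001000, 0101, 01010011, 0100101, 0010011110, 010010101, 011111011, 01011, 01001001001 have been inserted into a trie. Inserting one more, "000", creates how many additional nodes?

1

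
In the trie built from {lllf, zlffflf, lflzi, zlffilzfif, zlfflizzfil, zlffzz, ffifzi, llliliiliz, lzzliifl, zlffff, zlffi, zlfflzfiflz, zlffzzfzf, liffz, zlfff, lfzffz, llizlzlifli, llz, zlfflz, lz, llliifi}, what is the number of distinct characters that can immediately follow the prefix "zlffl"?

2

The children of the "zlffl" node are the distinct next characters among strings starting with "zlffl".
Distinct next characters after "zlffl": i, z.
That node has 2 child edges.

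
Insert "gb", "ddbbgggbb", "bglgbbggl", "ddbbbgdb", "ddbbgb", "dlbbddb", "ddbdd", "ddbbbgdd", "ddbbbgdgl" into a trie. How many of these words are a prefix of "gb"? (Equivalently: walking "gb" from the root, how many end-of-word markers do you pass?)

Traverse "gb" character by character; count nodes along the way that are marked as word ends.
Prefixes of the query that are stored words: "gb"
Count: 1

1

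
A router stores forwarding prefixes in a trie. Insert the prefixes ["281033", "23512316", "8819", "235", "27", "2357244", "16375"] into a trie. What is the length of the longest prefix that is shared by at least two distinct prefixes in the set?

3

Equivalently: take the maximum, over all pairs, of their longest common prefix length.
"235" and "23512316" agree on "235" (3 characters) before diverging; nothing deeper is shared.
Longest shared-prefix length: 3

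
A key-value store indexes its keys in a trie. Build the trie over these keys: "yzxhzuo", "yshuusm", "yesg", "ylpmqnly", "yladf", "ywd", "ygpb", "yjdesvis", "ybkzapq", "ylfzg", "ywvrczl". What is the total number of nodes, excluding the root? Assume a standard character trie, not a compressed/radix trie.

52

Trace insertions, counting only characters that open a new branch:
  "yzxhzuo" → 7 new (y, z, x, h, z, u, o)
  "yshuusm" → prefix "y" already present; 6 new (s, h, u, u, s, m)
  "yesg" → prefix "y" already present; 3 new (e, s, g)
  "ylpmqnly" → prefix "y" already present; 7 new (l, p, m, q, n, l, y)
  "yladf" → prefix "yl" already present; 3 new (a, d, f)
  "ywd" → prefix "y" already present; 2 new (w, d)
  "ygpb" → prefix "y" already present; 3 new (g, p, b)
  "yjdesvis" → prefix "y" already present; 7 new (j, d, e, s, v, i, s)
  "ybkzapq" → prefix "y" already present; 6 new (b, k, z, a, p, q)
  "ylfzg" → prefix "yl" already present; 3 new (f, z, g)
  "ywvrczl" → prefix "yw" already present; 5 new (v, r, c, z, l)
Total nodes = 7 + 6 + 3 + 7 + 3 + 2 + 3 + 7 + 6 + 3 + 5 = 52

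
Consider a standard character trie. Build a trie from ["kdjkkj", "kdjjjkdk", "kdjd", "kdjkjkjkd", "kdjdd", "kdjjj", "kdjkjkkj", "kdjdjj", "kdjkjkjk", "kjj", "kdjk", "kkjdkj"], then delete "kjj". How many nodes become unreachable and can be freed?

After clearing the end-marker at "kjj", prune upward until reaching a node still needed by another word.
The suffix "jj" (2 nodes) is used only by "kjj"; the node for "k" still has the child "d", so pruning stops there.
Nodes removed: 2

2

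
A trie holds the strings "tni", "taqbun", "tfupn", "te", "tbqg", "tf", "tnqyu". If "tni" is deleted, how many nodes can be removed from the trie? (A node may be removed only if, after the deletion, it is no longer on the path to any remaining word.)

After clearing the end-marker at "tni", prune upward until reaching a node still needed by another word.
The suffix "i" (1 node) is used only by "tni"; the node for "tn" still has the child "q", so pruning stops there.
Nodes removed: 1

1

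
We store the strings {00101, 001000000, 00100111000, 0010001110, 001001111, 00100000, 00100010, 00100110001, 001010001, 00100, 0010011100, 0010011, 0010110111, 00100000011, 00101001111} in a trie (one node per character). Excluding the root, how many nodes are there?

Trace insertions, counting only characters that open a new branch:
  "00101" → 5 new (0, 0, 1, 0, 1)
  "001000000" → prefix "0010" already present; 5 new (0, 0, 0, 0, 0)
  "00100111000" → prefix "00100" already present; 6 new (1, 1, 1, 0, 0, 0)
  "0010001110" → prefix "001000" already present; 4 new (1, 1, 1, 0)
  "001001111" → prefix "00100111" already present; 1 new (1)
  "00100000" → prefix "00100000" already present; 0 new (none)
  "00100010" → prefix "0010001" already present; 1 new (0)
  "00100110001" → prefix "0010011" already present; 4 new (0, 0, 0, 1)
  "001010001" → prefix "00101" already present; 4 new (0, 0, 0, 1)
  "00100" → prefix "00100" already present; 0 new (none)
  "0010011100" → prefix "0010011100" already present; 0 new (none)
  "0010011" → prefix "0010011" already present; 0 new (none)
  "0010110111" → prefix "00101" already present; 5 new (1, 0, 1, 1, 1)
  "00100000011" → prefix "001000000" already present; 2 new (1, 1)
  "00101001111" → prefix "0010100" already present; 4 new (1, 1, 1, 1)
Total nodes = 5 + 5 + 6 + 4 + 1 + 0 + 1 + 4 + 4 + 0 + 0 + 0 + 5 + 2 + 4 = 41

41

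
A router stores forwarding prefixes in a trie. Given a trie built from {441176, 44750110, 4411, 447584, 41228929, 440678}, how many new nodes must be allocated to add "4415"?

Walking "4415" from the root, the first 3 characters ("441") follow existing edges; "5" is the first miss.
New nodes needed: |"4415"| − 3 = 4 − 3 = 1.

1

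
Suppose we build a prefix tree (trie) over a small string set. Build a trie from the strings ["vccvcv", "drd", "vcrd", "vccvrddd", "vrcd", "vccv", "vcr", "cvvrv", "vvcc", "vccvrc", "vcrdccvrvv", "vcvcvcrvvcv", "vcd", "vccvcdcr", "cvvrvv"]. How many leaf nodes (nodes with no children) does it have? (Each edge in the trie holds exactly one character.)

Leaves are exactly the stored words that no other stored word extends.
Those words: "cvvrvv", "drd", "vccvcdcr", "vccvcv", "vccvrc", "vccvrddd", "vcd", "vcrdccvrvv", "vcvcvcrvvcv", "vrcd", "vvcc"
Leaf count: 11

11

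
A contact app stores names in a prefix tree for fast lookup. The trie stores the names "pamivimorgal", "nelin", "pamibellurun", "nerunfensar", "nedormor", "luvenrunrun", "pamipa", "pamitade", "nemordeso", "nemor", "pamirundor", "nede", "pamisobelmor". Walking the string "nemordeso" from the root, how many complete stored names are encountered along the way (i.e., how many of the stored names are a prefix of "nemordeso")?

Walk "nemordeso" from the root; an end-of-word marker is hit whenever a stored word is a prefix of "nemordeso".
Prefixes of the query that are stored words: "nemor", "nemordeso"
Count: 2

2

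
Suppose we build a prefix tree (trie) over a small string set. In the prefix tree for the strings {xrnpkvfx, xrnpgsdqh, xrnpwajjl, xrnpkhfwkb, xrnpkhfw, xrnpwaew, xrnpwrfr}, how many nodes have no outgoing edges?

Leaves are exactly the stored words that no other stored word extends.
Those words: "xrnpgsdqh", "xrnpkhfwkb", "xrnpkvfx", "xrnpwaew", "xrnpwajjl", "xrnpwrfr"
Leaf count: 6

6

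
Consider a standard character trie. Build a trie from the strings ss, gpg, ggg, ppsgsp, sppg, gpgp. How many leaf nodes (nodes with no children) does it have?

5

Leaves are exactly the stored words that no other stored word extends.
Those words: "ggg", "gpgp", "ppsgsp", "sppg", "ss"
Leaf count: 5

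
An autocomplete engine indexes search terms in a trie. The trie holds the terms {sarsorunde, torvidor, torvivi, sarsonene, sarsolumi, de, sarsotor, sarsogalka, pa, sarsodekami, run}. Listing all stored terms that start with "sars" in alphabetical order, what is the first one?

sarsodekami

Words with prefix "sars", in lexicographic order: "sarsodekami", "sarsogalka", "sarsolumi", "sarsonene", "sarsorunde", "sarsotor"
Position 1: sarsodekami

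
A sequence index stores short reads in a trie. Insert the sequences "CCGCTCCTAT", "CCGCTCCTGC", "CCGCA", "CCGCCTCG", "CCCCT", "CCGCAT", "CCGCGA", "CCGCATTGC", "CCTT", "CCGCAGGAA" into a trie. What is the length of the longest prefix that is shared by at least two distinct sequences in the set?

8

Look for the deepest trie node that still has at least two words in its subtree.
e.g. "CCGCTCCTAT" and "CCGCTCCTGC" share the prefix "CCGCTCCT" of length 8; no pair shares a longer one.
Longest shared-prefix length: 8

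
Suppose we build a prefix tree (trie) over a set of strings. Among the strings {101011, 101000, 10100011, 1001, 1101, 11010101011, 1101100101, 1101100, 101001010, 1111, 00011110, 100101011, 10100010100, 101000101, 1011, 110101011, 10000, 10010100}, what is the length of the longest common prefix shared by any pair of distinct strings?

9

Look for the deepest trie node that still has at least two words in its subtree.
e.g. "101000101" and "10100010100" share the prefix "101000101" of length 9; no pair shares a longer one.
Longest shared-prefix length: 9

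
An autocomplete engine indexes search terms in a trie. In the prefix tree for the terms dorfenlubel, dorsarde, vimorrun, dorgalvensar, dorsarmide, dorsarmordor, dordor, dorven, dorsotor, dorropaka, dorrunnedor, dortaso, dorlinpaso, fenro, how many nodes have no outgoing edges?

14

Leaves are exactly the stored words that no other stored word extends.
Those words: "dordor", "dorfenlubel", "dorgalvensar", "dorlinpaso", "dorropaka", "dorrunnedor", "dorsarde", "dorsarmide", "dorsarmordor", "dorsotor", "dortaso", "dorven", "fenro", "vimorrun"
Leaf count: 14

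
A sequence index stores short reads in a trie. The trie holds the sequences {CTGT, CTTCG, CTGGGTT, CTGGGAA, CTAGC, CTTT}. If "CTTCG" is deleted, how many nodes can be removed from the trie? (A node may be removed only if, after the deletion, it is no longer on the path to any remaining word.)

2

Walk "CTTCG" from the leaf back toward the root, removing each node that no remaining word uses.
The suffix "CG" (2 nodes) is used only by "CTTCG"; the node for "CTT" still has the child "T", so pruning stops there.
Nodes removed: 2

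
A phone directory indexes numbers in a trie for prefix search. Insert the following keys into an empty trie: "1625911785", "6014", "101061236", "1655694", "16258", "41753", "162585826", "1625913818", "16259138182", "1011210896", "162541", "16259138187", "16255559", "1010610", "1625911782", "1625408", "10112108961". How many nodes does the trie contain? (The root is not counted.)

61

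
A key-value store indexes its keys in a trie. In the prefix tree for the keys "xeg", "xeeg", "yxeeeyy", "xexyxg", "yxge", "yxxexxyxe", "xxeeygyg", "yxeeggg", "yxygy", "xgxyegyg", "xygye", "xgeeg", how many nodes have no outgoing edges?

12

A leaf is a node with no children — equivalently, the end of a word that is not a proper prefix of any other stored word.
Those words: "xeeg", "xeg", "xexyxg", "xgeeg", "xgxyegyg", "xxeeygyg", "xygye", "yxeeeyy", "yxeeggg", "yxge", "yxxexxyxe", "yxygy"
Leaf count: 12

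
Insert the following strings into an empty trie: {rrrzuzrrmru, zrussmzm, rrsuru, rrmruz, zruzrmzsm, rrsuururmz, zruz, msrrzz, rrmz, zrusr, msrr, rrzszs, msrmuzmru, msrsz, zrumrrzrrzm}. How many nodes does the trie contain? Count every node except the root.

67

Insert word by word; a character creates a node only if that edge doesn't already exist:
  "rrrzuzrrmru" → 11 new (r, r, r, z, u, z, r, r, m, r, u)
  "zrussmzm" → 8 new (z, r, u, s, s, m, z, m)
  "rrsuru" → prefix "rr" already present; 4 new (s, u, r, u)
  "rrmruz" → prefix "rr" already present; 4 new (m, r, u, z)
  "zruzrmzsm" → prefix "zru" already present; 6 new (z, r, m, z, s, m)
  "rrsuururmz" → prefix "rrsu" already present; 6 new (u, r, u, r, m, z)
  "zruz" → prefix "zruz" already present; 0 new (none)
  "msrrzz" → 6 new (m, s, r, r, z, z)
  "rrmz" → prefix "rrm" already present; 1 new (z)
  "zrusr" → prefix "zrus" already present; 1 new (r)
  "msrr" → prefix "msrr" already present; 0 new (none)
  "rrzszs" → prefix "rr" already present; 4 new (z, s, z, s)
  "msrmuzmru" → prefix "msr" already present; 6 new (m, u, z, m, r, u)
  "msrsz" → prefix "msr" already present; 2 new (s, z)
  "zrumrrzrrzm" → prefix "zru" already present; 8 new (m, r, r, z, r, r, z, m)
Total nodes = 11 + 8 + 4 + 4 + 6 + 6 + 0 + 6 + 1 + 1 + 0 + 4 + 6 + 2 + 8 = 67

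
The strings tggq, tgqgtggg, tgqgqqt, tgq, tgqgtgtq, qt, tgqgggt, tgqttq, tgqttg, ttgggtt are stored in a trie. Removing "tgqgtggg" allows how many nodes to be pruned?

2

A node on "tgqgtggg"'s path can go only if nothing else ends at it or branches off below it.
The suffix "gg" (2 nodes) is used only by "tgqgtggg"; the node for "tgqgtg" still has the child "t", so pruning stops there.
Nodes removed: 2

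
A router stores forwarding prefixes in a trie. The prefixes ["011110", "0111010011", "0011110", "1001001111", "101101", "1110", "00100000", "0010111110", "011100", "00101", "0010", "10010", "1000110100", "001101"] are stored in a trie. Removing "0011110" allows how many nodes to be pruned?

Walk "0011110" from the leaf back toward the root, removing each node that no remaining word uses.
The suffix "110" (3 nodes) is used only by "0011110"; the node for "0011" still has the child "0", so pruning stops there.
Nodes removed: 3

3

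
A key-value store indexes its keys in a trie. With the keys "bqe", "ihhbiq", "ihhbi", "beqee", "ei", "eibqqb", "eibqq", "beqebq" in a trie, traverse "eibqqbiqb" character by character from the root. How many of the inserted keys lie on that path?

3

Walk "eibqqbiqb" from the root; an end-of-word marker is hit whenever a stored word is a prefix of "eibqqbiqb".
Prefixes of the query that are stored words: "ei", "eibqq", "eibqqb"
Count: 3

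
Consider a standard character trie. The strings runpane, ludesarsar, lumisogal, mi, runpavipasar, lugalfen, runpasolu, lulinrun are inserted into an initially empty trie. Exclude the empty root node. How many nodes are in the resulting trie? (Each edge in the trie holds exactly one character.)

49

Count nodes per top-level branch (shared prefixes stored once):
  'l'-branch (ludesarsar, lugalfen, lulinrun, lumisogal): 29 nodes
  'm'-branch (mi): 2 nodes
  'r'-branch (runpane, runpasolu, runpavipasar): 18 nodes
Sum: 49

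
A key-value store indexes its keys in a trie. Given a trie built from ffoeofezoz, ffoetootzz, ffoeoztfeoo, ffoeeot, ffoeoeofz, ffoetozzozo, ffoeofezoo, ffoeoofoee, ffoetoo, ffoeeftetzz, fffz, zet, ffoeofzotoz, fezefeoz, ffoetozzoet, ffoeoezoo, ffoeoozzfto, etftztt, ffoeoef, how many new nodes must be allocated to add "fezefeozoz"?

2

The longest prefix of "fezefeozoz" already in the trie is "fezefeoz" (length 8).
So 10 − 8 = 2 new nodes.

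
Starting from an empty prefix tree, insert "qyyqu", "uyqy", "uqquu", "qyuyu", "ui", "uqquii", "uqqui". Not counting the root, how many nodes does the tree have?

19

Insert word by word; a character creates a node only if that edge doesn't already exist:
  "qyyqu" → 5 new (q, y, y, q, u)
  "uyqy" → 4 new (u, y, q, y)
  "uqquu" → prefix "u" already present; 4 new (q, q, u, u)
  "qyuyu" → prefix "qy" already present; 3 new (u, y, u)
  "ui" → prefix "u" already present; 1 new (i)
  "uqquii" → prefix "uqqu" already present; 2 new (i, i)
  "uqqui" → prefix "uqqui" already present; 0 new (none)
Total nodes = 5 + 4 + 4 + 3 + 1 + 2 + 0 = 19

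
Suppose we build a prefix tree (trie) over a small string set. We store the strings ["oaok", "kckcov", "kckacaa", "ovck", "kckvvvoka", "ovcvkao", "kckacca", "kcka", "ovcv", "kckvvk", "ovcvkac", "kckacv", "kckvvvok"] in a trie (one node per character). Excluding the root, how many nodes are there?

Trie structure (* marks end of a word):
(root)
├─ k
│  └─ c
│     └─ k
│        ├─ a *
│        │  └─ c
│        │     ├─ a
│        │     │  └─ a *
│        │     ├─ c
│        │     │  └─ a *
│        │     └─ v *
│        ├─ c
│        │  └─ o
│        │     └─ v *
│        └─ v
│           └─ v
│              ├─ k *
│              └─ v
│                 └─ o
│                    └─ k *
│                       └─ a *
└─ o
   ├─ a
   │  └─ o
   │     └─ k *
   └─ v
      └─ c
         ├─ k *
         └─ v *
            └─ k
               └─ a
                  ├─ c *
                  └─ o *
Counting every labelled node above: 32.

32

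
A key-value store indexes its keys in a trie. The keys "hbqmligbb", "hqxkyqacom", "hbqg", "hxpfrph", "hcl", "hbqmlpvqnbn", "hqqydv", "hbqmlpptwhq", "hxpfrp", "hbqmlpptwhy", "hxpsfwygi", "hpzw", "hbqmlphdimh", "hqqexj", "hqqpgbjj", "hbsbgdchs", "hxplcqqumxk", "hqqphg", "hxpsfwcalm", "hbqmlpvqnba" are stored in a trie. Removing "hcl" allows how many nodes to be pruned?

2

A node on "hcl"'s path can go only if nothing else ends at it or branches off below it.
The suffix "cl" (2 nodes) is used only by "hcl"; the node for "h" still has the child "b", so pruning stops there.
Nodes removed: 2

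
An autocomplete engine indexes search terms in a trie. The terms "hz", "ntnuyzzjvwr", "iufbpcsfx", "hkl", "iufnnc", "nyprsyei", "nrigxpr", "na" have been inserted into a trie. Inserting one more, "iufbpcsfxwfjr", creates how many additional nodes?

4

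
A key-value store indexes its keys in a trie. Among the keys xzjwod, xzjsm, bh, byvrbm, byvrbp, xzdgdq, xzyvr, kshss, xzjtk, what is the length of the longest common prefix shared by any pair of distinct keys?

5

Equivalently: take the maximum, over all pairs, of their longest common prefix length.
"byvrbm" and "byvrbp" agree on "byvrb" (5 characters) before diverging; nothing deeper is shared.
Longest shared-prefix length: 5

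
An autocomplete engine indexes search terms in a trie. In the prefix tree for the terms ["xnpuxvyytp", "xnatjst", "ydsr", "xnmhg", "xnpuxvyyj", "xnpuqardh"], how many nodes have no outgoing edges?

A leaf is a node with no children — equivalently, the end of a word that is not a proper prefix of any other stored word.
Those words: "xnatjst", "xnmhg", "xnpuqardh", "xnpuxvyyj", "xnpuxvyytp", "ydsr"
Leaf count: 6

6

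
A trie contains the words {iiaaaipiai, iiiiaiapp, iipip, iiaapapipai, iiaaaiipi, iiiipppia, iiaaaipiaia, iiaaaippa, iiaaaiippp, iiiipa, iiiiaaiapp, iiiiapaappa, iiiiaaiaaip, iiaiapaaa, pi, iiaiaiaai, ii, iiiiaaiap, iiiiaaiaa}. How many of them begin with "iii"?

Walk to "iii"; the words in its subtree are exactly those with that prefix.
Matches: "iiiiaaiaa", "iiiiaaiaaip", "iiiiaaiap", "iiiiaaiapp", "iiiiaiapp", "iiiiapaappa", "iiiipa", "iiiipppia"
Count: 8

8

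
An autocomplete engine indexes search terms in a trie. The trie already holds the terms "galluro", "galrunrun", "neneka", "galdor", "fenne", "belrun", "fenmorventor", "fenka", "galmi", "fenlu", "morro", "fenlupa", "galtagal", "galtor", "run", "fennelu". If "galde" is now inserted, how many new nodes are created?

1

"gald" is already a path in the trie; the remaining "e" must be added.
Each of the 1 remaining characters creates one node.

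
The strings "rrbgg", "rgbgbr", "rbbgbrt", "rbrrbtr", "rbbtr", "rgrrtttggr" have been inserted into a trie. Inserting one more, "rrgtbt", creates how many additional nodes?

Walking "rrgtbt" from the root, the first 2 characters ("rr") follow existing edges; "g" is the first miss.
New nodes needed: |"rrgtbt"| − 2 = 6 − 2 = 4.

4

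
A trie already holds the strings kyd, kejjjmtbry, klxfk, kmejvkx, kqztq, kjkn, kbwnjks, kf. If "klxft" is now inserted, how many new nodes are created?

"klxf" is already a path in the trie; the remaining "t" must be added.
So 5 − 4 = 1 new nodes.

1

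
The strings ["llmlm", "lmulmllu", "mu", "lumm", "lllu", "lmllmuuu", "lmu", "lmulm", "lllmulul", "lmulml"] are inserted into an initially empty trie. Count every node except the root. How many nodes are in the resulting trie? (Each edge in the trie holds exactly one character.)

30

Trace insertions, counting only characters that open a new branch:
  "llmlm" → 5 new (l, l, m, l, m)
  "lmulmllu" → prefix "l" already present; 7 new (m, u, l, m, l, l, u)
  "mu" → 2 new (m, u)
  "lumm" → prefix "l" already present; 3 new (u, m, m)
  "lllu" → prefix "ll" already present; 2 new (l, u)
  "lmllmuuu" → prefix "lm" already present; 6 new (l, l, m, u, u, u)
  "lmu" → prefix "lmu" already present; 0 new (none)
  "lmulm" → prefix "lmulm" already present; 0 new (none)
  "lllmulul" → prefix "lll" already present; 5 new (m, u, l, u, l)
  "lmulml" → prefix "lmulml" already present; 0 new (none)
Total nodes = 5 + 7 + 2 + 3 + 2 + 6 + 0 + 0 + 5 + 0 = 30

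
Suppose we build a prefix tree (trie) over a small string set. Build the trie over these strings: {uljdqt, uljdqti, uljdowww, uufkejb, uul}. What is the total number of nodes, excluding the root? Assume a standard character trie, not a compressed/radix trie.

For each word, the new-node count is its length minus the longest prefix already in the trie:
  "uljdqt" → 6 new (u, l, j, d, q, t)
  "uljdqti" → prefix "uljdqt" already present; 1 new (i)
  "uljdowww" → prefix "uljd" already present; 4 new (o, w, w, w)
  "uufkejb" → prefix "u" already present; 6 new (u, f, k, e, j, b)
  "uul" → prefix "uu" already present; 1 new (l)
Total nodes = 6 + 1 + 4 + 6 + 1 = 18

18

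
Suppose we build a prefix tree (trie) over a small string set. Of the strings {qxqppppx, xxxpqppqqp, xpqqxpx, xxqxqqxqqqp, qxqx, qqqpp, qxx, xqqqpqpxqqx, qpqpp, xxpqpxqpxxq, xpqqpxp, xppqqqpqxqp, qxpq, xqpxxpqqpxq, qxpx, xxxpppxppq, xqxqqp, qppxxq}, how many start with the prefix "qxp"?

2

Filter for entries beginning with "qxp":
Words under "qxp": qxpq, qxpx
Count: 2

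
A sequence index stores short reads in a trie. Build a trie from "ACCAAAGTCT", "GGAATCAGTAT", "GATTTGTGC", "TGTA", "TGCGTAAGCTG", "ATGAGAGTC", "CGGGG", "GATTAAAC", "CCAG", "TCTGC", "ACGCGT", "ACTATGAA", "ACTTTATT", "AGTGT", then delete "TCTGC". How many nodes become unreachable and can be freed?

Walk "TCTGC" from the leaf back toward the root, removing each node that no remaining word uses.
The suffix "CTGC" (4 nodes) is used only by "TCTGC"; the node for "T" still has the child "G", so pruning stops there.
Nodes removed: 4

4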